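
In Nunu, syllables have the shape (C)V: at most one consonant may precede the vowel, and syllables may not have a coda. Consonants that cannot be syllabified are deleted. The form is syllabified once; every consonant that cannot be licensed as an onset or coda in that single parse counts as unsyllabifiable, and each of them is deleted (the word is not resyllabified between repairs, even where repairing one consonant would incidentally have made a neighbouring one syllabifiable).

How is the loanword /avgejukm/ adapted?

Syllabifying with onset maximization leaves /v/, /k/, /m/ stranded (no codas are permitted; onsets are limited to one consonant).
Each unlicensed consonant is deleted: /v/, /k/, /m/.

ageju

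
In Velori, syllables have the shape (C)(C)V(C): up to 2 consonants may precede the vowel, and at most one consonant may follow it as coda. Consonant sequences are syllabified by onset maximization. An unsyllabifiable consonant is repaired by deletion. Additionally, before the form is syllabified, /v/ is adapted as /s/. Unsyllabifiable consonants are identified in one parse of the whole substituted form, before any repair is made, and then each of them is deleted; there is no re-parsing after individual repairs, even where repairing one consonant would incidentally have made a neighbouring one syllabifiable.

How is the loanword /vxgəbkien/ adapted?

xgəbkien

Substitution: /v/ → /s/, giving /sxgəbkien/.
Syllabifying with onset maximization leaves /s/ stranded (at most one coda consonant is licensed; onsets may contain at most 2 consonants).
Deleting the stranded consonants removes /s/.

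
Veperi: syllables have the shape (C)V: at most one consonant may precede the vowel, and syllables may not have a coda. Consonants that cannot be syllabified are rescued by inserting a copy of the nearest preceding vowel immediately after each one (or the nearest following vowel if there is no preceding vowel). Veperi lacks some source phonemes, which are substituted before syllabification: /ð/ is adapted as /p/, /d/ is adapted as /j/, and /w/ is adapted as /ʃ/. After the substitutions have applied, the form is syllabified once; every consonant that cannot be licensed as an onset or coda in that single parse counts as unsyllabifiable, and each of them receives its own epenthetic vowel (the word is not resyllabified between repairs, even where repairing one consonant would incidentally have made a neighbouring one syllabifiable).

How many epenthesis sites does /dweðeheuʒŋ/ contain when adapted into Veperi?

3

After substitution the input is /jʃepeheuʒŋ/.
The unsyllabifiable consonants are /j/, /ʒ/, /ŋ/; each receives one epenthetic vowel.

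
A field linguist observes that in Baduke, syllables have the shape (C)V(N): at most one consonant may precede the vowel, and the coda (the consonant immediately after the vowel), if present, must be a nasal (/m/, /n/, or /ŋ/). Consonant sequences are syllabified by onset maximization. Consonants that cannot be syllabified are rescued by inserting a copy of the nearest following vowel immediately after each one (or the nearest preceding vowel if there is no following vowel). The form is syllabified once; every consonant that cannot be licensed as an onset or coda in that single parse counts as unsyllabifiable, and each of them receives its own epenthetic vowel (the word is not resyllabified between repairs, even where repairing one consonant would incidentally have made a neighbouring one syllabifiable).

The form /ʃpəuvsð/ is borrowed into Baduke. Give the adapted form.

Syllabifying with onset maximization leaves /ʃ/, /v/, /s/, /ð/ stranded (only a nasal (/m/, /n/, or /ŋ/) is licensed in coda position; onsets are limited to one consonant).
Epenthesis after each stranded consonant: /ʃ/ → /ʃə/, /v/ → /vu/, /s/ → /su/, /ð/ → /ðu/.

ʃəpəuvusuðu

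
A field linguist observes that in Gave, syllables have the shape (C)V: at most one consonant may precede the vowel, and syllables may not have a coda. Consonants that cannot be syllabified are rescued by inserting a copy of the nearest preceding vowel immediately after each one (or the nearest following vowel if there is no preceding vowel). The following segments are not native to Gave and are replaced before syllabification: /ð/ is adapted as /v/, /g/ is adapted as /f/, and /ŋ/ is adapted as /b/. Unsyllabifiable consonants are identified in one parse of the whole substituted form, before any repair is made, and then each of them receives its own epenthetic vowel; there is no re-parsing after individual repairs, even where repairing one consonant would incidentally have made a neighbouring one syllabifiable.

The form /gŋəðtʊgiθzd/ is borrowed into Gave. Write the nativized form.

Substitution: /g/ → /f/, /ŋ/ → /b/, /ð/ → /v/, giving /fbəvtʊfiθzd/.
The consonants /f/, /v/, /θ/, /z/, /d/ cannot be parsed into a legal (C)V syllable (no codas are permitted; onsets are limited to one consonant).
Epenthesis after each stranded consonant: /f/ → /fə/, /v/ → /və/, /θ/ → /θi/, /z/ → /zi/, /d/ → /di/.

fəbəvətʊfiθizidi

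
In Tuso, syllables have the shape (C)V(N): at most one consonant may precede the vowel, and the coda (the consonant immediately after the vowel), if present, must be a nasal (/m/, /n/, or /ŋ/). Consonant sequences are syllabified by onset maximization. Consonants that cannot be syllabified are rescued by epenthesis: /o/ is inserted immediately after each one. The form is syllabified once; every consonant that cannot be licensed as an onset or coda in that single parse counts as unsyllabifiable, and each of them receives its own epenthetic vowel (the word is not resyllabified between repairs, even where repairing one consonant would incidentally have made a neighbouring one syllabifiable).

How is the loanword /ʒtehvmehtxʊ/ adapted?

ʒotehovomehotoxʊ

Under (C)V(N), the unsyllabifiable consonants are /ʒ/, /h/, /v/, /h/, /t/ (only a nasal (/m/, /n/, or /ŋ/) is licensed in coda position; onsets are limited to one consonant).
Each unlicensed consonant becomes the onset of a new syllable: /ʒ/ → /ʒo/, /h/ → /ho/, /v/ → /vo/, /h/ → /ho/, /t/ → /to/.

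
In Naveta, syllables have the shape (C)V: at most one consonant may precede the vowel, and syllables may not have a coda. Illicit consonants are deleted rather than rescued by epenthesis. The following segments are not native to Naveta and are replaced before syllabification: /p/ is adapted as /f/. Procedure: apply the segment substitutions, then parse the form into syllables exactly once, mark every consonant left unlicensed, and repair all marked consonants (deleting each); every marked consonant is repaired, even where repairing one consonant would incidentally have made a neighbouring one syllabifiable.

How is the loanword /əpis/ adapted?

Substitution: /p/ → /f/, giving /əfis/.
The consonants /s/ cannot be parsed into a legal (C)V syllable (no codas are permitted; onsets are limited to one consonant).
Deletion applies to /s/.

əfi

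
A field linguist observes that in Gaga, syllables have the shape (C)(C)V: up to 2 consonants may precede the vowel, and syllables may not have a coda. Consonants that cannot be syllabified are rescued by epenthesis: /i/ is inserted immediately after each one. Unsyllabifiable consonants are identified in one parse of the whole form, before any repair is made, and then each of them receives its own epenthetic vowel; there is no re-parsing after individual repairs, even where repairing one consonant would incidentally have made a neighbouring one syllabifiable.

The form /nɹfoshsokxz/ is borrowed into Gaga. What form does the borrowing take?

Syllabifying with onset maximization leaves /n/, /s/, /k/, /x/, /z/ stranded (no codas are permitted; onsets may contain at most 2 consonants).
Each unlicensed consonant becomes the onset of a new syllable: /n/ → /ni/, /s/ → /si/, /k/ → /ki/, /x/ → /xi/, /z/ → /zi/.

niɹfosihsokixizi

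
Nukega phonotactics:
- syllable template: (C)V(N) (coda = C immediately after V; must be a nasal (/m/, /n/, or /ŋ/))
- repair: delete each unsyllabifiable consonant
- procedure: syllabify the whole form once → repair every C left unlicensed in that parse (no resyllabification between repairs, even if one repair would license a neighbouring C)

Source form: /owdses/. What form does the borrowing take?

Syllabifying with onset maximization leaves /w/, /d/, /s/ stranded (only a nasal (/m/, /n/, or /ŋ/) is licensed in coda position; onsets are limited to one consonant).
Deletion applies to /w/, /d/, /s/.

ose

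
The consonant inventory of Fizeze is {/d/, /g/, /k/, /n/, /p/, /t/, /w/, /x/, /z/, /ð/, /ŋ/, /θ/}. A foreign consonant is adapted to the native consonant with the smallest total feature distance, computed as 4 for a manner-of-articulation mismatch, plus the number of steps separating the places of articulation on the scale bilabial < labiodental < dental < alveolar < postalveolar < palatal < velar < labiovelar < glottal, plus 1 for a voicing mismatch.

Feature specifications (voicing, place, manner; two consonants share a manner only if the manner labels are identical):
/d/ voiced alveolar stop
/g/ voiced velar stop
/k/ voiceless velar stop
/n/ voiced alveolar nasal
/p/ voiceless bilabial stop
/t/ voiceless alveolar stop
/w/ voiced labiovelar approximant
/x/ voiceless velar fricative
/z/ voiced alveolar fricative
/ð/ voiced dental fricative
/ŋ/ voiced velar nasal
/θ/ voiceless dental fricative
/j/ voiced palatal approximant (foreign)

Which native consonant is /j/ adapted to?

/w/ is closest: same manner (approximant), place distance 2 (palatal→labiovelar), same voicing; total 2. Next closest is /g/ at distance 5.

w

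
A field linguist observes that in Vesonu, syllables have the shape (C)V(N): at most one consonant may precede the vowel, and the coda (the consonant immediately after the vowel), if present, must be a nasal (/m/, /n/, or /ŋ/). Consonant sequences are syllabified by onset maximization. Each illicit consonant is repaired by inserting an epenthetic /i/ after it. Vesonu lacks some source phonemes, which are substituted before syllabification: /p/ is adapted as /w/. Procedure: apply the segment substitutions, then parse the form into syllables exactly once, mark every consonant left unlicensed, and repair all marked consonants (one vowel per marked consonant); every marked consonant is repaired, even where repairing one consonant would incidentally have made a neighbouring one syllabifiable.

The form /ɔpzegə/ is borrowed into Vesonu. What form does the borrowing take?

ɔwizegə

Substitution: /p/ → /w/, giving /ɔwzegə/.
Syllabifying with onset maximization leaves /w/ stranded (only a nasal (/m/, /n/, or /ŋ/) is licensed in coda position; onsets are limited to one consonant).
Inserting the epenthetic vowel yields /w/ → /wi/.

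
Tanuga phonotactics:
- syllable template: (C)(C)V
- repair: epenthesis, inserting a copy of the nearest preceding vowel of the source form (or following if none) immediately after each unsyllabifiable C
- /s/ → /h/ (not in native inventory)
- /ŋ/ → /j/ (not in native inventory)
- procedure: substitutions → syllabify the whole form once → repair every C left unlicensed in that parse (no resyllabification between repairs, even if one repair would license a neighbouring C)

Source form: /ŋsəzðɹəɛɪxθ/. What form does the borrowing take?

Substitution: /ŋ/ → /j/, /s/ → /h/, giving /jhəzðɹəɛɪxθ/.
Under (C)(C)V, the unsyllabifiable consonants are /z/, /x/, /θ/ (no codas are permitted; onsets may contain at most 2 consonants).
Epenthesis after each stranded consonant: /z/ → /zə/, /x/ → /xɪ/, /θ/ → /θɪ/.

jhəzəðɹəɛɪxɪθɪ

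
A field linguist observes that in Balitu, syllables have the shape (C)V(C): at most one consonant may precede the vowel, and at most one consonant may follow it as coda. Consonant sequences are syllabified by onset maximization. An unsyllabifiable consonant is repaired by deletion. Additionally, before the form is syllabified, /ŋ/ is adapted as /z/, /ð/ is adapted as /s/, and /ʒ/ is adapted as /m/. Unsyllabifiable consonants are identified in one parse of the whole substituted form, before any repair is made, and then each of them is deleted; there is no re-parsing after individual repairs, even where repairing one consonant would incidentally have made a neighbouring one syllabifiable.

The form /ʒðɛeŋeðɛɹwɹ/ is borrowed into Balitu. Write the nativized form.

Substitution: /ʒ/ → /m/, /ð/ → /s/, /ŋ/ → /z/, giving /msɛezesɛɹwɹ/.
The consonants /m/, /w/, /ɹ/ cannot be parsed into a legal (C)V(C) syllable (at most one coda consonant is licensed; onsets are limited to one consonant).
Deleting the stranded consonants removes /m/, /w/, /ɹ/.

sɛezesɛɹ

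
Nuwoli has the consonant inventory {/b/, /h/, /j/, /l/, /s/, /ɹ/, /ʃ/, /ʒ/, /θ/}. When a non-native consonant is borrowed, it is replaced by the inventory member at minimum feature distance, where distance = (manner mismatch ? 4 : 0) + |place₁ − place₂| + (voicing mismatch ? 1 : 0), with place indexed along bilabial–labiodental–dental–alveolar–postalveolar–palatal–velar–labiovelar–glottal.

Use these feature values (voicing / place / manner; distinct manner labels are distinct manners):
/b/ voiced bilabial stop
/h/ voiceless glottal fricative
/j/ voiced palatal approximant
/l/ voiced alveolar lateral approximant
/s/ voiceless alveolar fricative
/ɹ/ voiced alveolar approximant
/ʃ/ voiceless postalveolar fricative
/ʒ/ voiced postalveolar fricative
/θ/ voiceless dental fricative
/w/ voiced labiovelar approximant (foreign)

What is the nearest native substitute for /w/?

/j/ is closest: same manner (approximant), place distance 2 (labiovelar→palatal), same voicing; total 2. Next closest is /ɹ/ at distance 4.

j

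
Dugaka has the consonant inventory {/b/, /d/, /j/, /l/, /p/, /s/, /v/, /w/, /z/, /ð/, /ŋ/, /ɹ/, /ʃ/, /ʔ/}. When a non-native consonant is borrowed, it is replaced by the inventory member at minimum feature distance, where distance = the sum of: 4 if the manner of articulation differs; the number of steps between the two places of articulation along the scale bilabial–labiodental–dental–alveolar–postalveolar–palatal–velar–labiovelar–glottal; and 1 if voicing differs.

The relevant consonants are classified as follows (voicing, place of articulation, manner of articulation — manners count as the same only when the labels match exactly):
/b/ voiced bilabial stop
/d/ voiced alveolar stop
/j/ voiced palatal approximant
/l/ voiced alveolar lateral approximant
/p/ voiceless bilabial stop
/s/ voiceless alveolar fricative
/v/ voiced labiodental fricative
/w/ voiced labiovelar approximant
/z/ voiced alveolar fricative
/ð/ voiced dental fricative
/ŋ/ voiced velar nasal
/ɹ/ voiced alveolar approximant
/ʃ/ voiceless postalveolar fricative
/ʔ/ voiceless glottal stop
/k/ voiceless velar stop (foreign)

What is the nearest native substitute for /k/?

ʔ

/ʔ/ is closest: same manner (stop), place distance 2 (velar→glottal), same voicing; total 2. Next closest is /d/ at distance 4.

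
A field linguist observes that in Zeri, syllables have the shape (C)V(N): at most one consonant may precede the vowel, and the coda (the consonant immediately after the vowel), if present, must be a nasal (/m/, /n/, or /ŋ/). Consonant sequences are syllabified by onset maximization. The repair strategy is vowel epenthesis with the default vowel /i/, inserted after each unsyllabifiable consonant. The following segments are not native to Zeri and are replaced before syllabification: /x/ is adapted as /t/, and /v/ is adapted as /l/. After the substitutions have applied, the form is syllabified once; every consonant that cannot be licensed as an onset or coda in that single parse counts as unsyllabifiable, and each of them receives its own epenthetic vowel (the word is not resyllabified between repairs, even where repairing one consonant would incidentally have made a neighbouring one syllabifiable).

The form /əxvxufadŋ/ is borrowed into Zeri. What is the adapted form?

ətilitufadiŋi

Substitution: /x/ → /t/, /v/ → /l/, giving /ətltufadŋ/.
Under (C)V(N), the unsyllabifiable consonants are /t/, /l/, /d/, /ŋ/ (only a nasal (/m/, /n/, or /ŋ/) is licensed in coda position; onsets are limited to one consonant).
Inserting the epenthetic vowel yields /t/ → /ti/, /l/ → /li/, /d/ → /di/, /ŋ/ → /ŋi/.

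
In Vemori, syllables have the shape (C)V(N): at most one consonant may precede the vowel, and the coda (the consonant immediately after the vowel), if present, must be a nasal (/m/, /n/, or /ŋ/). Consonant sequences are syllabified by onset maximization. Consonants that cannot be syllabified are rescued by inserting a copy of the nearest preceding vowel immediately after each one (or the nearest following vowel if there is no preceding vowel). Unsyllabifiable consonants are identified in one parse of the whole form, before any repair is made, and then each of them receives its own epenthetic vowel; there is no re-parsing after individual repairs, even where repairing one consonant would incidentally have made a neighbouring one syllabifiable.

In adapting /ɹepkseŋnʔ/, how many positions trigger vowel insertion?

4

The unsyllabifiable consonants are /p/, /k/, /n/, /ʔ/; each receives one epenthetic vowel.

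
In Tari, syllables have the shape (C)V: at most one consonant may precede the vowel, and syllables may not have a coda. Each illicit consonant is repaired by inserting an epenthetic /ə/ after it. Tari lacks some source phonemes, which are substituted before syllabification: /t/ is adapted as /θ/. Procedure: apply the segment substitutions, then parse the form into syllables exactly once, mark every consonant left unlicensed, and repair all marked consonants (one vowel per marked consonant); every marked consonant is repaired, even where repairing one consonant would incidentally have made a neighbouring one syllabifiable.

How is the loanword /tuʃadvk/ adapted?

θuʃadəvəkə

Substitution: /t/ → /θ/, giving /θuʃadvk/.
Syllabifying with onset maximization leaves /d/, /v/, /k/ stranded (no codas are permitted; onsets are limited to one consonant).
Epenthesis after each stranded consonant: /d/ → /də/, /v/ → /və/, /k/ → /kə/.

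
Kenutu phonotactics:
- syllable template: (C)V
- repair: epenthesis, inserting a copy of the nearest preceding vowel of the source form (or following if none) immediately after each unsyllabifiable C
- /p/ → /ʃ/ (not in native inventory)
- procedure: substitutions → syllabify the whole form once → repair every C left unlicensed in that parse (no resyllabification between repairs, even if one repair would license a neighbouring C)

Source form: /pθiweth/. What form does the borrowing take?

ʃiθiwetehe

Substitution: /p/ → /ʃ/, giving /ʃθiweth/.
Syllabifying with onset maximization leaves /ʃ/, /t/, /h/ stranded (no codas are permitted; onsets are limited to one consonant).
Epenthesis after each stranded consonant: /ʃ/ → /ʃi/, /t/ → /te/, /h/ → /he/.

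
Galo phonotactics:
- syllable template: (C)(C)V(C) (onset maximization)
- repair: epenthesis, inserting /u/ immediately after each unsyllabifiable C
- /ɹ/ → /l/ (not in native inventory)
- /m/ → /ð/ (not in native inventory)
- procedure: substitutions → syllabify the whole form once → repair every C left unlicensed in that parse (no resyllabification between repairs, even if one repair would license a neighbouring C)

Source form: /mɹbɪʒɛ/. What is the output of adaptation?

Substitution: /m/ → /ð/, /ɹ/ → /l/, giving /ðlbɪʒɛ/.
Syllabifying with onset maximization leaves /ð/ stranded (at most one coda consonant is licensed; onsets may contain at most 2 consonants).
Inserting the epenthetic vowel yields /ð/ → /ðu/.

ðulbɪʒɛ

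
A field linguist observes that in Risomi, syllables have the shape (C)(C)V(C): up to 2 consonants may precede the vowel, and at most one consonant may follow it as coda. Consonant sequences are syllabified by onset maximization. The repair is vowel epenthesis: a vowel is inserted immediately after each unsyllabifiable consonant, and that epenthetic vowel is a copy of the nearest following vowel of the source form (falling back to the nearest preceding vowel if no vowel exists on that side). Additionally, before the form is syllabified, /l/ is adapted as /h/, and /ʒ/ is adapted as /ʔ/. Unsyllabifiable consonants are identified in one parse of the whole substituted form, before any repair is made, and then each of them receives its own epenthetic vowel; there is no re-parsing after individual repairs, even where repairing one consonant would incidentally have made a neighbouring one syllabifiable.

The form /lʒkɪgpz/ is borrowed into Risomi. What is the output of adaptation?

Substitution: /l/ → /h/, /ʒ/ → /ʔ/, giving /hʔkɪgpz/.
The consonants /h/, /p/, /z/ cannot be parsed into a legal (C)(C)V(C) syllable (at most one coda consonant is licensed; onsets may contain at most 2 consonants).
Inserting the epenthetic vowel yields /h/ → /hɪ/, /p/ → /pɪ/, /z/ → /zɪ/.

hɪʔkɪgpɪzɪ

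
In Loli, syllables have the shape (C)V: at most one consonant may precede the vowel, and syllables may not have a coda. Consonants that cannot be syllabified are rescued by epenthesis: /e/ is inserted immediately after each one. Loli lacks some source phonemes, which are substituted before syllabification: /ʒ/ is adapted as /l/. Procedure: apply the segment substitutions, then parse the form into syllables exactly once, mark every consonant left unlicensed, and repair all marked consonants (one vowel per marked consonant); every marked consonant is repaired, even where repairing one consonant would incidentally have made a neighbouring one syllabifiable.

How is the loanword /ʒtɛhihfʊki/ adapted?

letɛhihefʊki

Substitution: /ʒ/ → /l/, giving /ltɛhihfʊki/.
Under (C)V, the unsyllabifiable consonants are /l/, /h/ (no codas are permitted; onsets are limited to one consonant).
Epenthesis after each stranded consonant: /l/ → /le/, /h/ → /he/.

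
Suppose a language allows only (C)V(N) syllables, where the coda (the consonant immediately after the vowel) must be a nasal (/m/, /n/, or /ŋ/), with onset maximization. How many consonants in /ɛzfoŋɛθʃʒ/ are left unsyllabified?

The consonants /z/, /θ/, /ʃ/, /ʒ/ cannot be parsed into a legal (C)V(N) syllable (only a nasal (/m/, /n/, or /ŋ/) is licensed in coda position; onsets are limited to one consonant).

4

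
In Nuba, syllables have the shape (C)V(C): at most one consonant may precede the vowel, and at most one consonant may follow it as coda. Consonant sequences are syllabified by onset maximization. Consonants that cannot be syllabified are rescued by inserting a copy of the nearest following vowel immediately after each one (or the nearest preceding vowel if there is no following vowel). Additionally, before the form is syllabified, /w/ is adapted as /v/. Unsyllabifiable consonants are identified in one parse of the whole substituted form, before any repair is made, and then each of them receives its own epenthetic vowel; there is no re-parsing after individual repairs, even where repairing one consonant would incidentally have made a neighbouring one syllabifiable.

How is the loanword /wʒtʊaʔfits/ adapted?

vʊʒʊtʊaʔfitsi

Substitution: /w/ → /v/, giving /vʒtʊaʔfits/.
Syllabifying with onset maximization leaves /v/, /ʒ/, /s/ stranded (at most one coda consonant is licensed; onsets are limited to one consonant).
Epenthesis after each stranded consonant: /v/ → /vʊ/, /ʒ/ → /ʒʊ/, /s/ → /si/.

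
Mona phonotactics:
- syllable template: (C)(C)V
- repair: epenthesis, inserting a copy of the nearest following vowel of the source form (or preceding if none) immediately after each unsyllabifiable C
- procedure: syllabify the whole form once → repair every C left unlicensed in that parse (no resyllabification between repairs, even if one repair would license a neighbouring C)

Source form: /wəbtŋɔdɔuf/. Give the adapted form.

Under (C)(C)V, the unsyllabifiable consonants are /b/, /f/ (no codas are permitted; onsets may contain at most 2 consonants).
Epenthesis after each stranded consonant: /b/ → /bɔ/, /f/ → /fu/.

wəbɔtŋɔdɔufu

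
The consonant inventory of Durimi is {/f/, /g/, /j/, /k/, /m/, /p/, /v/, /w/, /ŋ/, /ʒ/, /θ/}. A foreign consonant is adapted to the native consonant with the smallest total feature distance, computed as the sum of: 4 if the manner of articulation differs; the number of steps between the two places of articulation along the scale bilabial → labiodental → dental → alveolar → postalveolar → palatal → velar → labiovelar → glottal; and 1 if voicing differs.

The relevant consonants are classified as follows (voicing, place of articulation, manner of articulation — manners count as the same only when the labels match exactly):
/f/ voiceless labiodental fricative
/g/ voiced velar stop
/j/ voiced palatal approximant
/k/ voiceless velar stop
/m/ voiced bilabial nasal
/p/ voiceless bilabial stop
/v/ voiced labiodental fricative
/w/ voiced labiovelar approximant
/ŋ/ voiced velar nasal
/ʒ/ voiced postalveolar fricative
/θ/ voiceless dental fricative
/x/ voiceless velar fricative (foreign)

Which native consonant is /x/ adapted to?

/ʒ/ is closest: same manner (fricative), place distance 2 (velar→postalveolar), voicing differs (+1); total 3. Next closest is /k/ at distance 4.

ʒ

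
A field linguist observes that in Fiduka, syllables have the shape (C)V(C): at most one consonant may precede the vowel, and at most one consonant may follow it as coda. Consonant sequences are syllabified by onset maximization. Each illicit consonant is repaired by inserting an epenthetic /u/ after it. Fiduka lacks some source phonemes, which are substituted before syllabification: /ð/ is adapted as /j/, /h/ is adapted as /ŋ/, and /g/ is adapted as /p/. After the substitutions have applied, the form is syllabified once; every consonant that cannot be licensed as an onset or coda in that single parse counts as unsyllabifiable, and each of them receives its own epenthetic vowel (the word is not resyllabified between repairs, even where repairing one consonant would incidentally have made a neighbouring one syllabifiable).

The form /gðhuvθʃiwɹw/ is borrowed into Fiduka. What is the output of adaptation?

Substitution: /g/ → /p/, /ð/ → /j/, /h/ → /ŋ/, giving /pjŋuvθʃiwɹw/.
Under (C)V(C), the unsyllabifiable consonants are /p/, /j/, /θ/, /ɹ/, /w/ (at most one coda consonant is licensed; onsets are limited to one consonant).
Each unlicensed consonant becomes the onset of a new syllable: /p/ → /pu/, /j/ → /ju/, /θ/ → /θu/, /ɹ/ → /ɹu/, /w/ → /wu/.

pujuŋuvθuʃiwɹuwu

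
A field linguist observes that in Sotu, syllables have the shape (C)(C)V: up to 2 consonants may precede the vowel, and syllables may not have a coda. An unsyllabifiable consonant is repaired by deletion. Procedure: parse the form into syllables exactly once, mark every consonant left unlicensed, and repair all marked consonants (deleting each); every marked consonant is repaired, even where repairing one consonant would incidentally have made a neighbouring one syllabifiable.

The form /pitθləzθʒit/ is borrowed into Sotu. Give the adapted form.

The consonants /t/, /z/, /t/ cannot be parsed into a legal (C)(C)V syllable (no codas are permitted; onsets may contain at most 2 consonants).
Deleting the stranded consonants removes /t/, /z/, /t/.

piθləθʒi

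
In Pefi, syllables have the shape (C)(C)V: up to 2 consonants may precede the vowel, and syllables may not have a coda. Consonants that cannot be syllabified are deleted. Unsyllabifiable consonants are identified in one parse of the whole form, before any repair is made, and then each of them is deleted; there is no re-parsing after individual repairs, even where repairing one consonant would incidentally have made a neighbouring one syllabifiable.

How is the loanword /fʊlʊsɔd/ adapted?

Under (C)(C)V, the unsyllabifiable consonants are /d/ (no codas are permitted; onsets may contain at most 2 consonants).
Deletion applies to /d/.

fʊlʊsɔ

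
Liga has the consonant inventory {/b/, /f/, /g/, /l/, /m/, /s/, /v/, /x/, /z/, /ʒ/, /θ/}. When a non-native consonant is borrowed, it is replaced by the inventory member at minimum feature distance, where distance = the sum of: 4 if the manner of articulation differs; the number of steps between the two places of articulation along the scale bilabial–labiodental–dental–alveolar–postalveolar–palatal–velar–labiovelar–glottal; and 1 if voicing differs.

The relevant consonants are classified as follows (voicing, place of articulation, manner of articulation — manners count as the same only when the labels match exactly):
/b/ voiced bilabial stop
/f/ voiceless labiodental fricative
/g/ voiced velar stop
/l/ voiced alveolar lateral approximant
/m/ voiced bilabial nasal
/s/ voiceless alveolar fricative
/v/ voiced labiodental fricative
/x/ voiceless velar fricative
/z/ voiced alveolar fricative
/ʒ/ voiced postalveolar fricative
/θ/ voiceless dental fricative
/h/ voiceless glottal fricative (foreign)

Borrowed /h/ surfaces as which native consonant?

/x/ is closest: same manner (fricative), place distance 2 (glottal→velar), same voicing; total 2. Next closest is /s/ at distance 5.

x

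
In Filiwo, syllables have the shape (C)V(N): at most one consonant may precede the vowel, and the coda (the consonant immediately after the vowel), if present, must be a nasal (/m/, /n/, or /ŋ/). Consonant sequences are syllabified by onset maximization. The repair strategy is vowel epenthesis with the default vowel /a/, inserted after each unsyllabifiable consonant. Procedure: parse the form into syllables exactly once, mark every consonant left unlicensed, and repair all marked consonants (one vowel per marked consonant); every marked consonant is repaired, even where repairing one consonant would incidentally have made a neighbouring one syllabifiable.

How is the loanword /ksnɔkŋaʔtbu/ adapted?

Under (C)V(N), the unsyllabifiable consonants are /k/, /s/, /k/, /ʔ/, /t/ (only a nasal (/m/, /n/, or /ŋ/) is licensed in coda position; onsets are limited to one consonant).
Each unlicensed consonant becomes the onset of a new syllable: /k/ → /ka/, /s/ → /sa/, /k/ → /ka/, /ʔ/ → /ʔa/, /t/ → /ta/.

kasanɔkaŋaʔatabu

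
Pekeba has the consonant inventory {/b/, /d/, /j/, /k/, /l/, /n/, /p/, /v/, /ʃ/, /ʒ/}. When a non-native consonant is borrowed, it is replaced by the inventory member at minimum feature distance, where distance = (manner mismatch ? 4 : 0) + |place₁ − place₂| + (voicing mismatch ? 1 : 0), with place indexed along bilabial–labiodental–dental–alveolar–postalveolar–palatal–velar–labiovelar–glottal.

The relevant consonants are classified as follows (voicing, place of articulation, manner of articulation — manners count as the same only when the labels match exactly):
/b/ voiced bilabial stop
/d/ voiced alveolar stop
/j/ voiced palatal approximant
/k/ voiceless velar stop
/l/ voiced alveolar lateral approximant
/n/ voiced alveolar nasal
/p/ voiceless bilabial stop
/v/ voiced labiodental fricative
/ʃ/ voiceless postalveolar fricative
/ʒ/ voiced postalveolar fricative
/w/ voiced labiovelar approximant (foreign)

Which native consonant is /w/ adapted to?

/j/ is closest: same manner (approximant), place distance 2 (labiovelar→palatal), same voicing; total 2. Next closest is /k/ at distance 6.

j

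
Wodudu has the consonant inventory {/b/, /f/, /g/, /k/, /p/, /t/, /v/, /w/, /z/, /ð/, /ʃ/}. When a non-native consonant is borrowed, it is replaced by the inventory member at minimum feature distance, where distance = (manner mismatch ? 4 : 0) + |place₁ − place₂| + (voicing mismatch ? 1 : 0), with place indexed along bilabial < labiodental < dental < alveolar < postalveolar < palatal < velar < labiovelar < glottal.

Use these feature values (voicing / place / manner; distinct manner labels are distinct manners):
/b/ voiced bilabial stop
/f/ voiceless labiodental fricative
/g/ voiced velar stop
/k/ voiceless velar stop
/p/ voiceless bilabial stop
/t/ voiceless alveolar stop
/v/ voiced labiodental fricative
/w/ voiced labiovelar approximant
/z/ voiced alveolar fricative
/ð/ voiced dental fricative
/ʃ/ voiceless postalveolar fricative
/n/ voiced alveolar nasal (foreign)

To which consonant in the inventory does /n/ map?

z

/z/ is closest: manner differs (nasal→fricative, +4), place distance 0 (alveolar→alveolar), same voicing; total 4. Next closest is /t/ at distance 5.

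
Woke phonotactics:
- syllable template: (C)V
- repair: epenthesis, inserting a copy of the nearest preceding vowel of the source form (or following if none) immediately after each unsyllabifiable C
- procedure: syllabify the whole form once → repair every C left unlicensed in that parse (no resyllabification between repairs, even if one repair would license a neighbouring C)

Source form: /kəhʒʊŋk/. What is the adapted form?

The consonants /h/, /ŋ/, /k/ cannot be parsed into a legal (C)V syllable (no codas are permitted; onsets are limited to one consonant).
Inserting the epenthetic vowel yields /h/ → /hə/, /ŋ/ → /ŋʊ/, /k/ → /kʊ/.

kəhəʒʊŋʊkʊ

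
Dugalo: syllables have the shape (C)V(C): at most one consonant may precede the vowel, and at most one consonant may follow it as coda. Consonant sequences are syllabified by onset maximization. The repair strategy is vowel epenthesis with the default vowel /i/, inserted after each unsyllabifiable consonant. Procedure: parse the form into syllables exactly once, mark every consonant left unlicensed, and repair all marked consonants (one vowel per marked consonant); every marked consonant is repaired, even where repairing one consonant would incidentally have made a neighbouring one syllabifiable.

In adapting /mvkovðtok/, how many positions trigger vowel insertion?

The unsyllabifiable consonants are /m/, /v/, /ð/; each receives one epenthetic vowel.

3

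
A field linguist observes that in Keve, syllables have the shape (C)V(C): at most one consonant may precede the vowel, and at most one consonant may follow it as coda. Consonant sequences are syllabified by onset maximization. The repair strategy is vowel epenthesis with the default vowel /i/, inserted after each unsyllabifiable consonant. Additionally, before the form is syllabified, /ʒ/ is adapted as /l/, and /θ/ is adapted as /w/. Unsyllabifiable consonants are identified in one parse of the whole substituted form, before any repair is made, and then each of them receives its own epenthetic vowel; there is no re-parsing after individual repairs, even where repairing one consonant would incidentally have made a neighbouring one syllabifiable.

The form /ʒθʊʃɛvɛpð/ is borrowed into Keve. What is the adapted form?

Substitution: /ʒ/ → /l/, /θ/ → /w/, giving /lwʊʃɛvɛpð/.
Under (C)V(C), the unsyllabifiable consonants are /l/, /ð/ (at most one coda consonant is licensed; onsets are limited to one consonant).
Epenthesis after each stranded consonant: /l/ → /li/, /ð/ → /ði/.

liwʊʃɛvɛpði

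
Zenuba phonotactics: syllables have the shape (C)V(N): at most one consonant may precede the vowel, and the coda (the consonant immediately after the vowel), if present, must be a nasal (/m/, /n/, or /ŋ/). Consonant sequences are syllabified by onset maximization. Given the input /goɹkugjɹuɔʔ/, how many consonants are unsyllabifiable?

4

The consonants /ɹ/, /g/, /j/, /ʔ/ cannot be parsed into a legal (C)V(N) syllable (only a nasal (/m/, /n/, or /ŋ/) is licensed in coda position; onsets are limited to one consonant).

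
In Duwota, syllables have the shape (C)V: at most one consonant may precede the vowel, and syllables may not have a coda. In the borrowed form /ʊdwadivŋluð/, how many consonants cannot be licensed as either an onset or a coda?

Under (C)V, the unsyllabifiable consonants are /d/, /v/, /ŋ/, /ð/ (no codas are permitted; onsets are limited to one consonant).

4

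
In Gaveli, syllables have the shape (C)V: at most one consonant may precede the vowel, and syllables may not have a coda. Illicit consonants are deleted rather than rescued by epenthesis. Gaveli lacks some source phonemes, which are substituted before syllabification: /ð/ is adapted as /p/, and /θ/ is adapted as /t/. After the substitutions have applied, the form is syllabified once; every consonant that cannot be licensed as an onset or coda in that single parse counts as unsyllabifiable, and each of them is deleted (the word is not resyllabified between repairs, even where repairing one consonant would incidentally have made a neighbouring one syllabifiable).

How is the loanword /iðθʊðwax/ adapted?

Substitution: /ð/ → /p/, /θ/ → /t/, giving /iptʊpwax/.
Syllabifying with onset maximization leaves /p/, /p/, /x/ stranded (no codas are permitted; onsets are limited to one consonant).
Deleting the stranded consonants removes /p/, /p/, /x/.

itʊwa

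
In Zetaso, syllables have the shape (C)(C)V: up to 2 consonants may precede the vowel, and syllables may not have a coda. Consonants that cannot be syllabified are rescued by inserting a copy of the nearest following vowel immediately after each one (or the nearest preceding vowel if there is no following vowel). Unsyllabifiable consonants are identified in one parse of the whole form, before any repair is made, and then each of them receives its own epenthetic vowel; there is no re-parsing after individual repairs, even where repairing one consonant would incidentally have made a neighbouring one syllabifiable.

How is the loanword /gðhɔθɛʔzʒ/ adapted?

Syllabifying with onset maximization leaves /g/, /ʔ/, /z/, /ʒ/ stranded (no codas are permitted; onsets may contain at most 2 consonants).
Epenthesis after each stranded consonant: /g/ → /gɔ/, /ʔ/ → /ʔɛ/, /z/ → /zɛ/, /ʒ/ → /ʒɛ/.

gɔðhɔθɛʔɛzɛʒɛ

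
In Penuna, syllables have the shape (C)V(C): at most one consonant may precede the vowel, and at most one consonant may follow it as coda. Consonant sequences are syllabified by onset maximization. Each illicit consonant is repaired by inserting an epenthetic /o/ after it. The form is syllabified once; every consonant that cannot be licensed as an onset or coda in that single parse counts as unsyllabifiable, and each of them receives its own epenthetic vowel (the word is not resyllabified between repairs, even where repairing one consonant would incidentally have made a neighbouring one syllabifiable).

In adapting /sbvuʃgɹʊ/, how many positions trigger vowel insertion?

The unsyllabifiable consonants are /s/, /b/, /g/; each receives one epenthetic vowel.

3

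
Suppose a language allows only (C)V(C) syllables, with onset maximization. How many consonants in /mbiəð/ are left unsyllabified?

1

Syllabifying with onset maximization leaves /m/ stranded (at most one coda consonant is licensed; onsets are limited to one consonant).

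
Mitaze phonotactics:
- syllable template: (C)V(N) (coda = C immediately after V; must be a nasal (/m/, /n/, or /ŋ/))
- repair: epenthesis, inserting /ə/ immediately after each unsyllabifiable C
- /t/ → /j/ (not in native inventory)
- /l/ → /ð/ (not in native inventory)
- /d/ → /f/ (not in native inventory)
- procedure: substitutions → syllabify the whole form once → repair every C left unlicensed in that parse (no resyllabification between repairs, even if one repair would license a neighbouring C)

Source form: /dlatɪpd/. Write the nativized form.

fəðajɪpəfə

Substitution: /d/ → /f/, /l/ → /ð/, /t/ → /j/, giving /fðajɪpf/.
The consonants /f/, /p/, /f/ cannot be parsed into a legal (C)V(N) syllable (only a nasal (/m/, /n/, or /ŋ/) is licensed in coda position; onsets are limited to one consonant).
Inserting the epenthetic vowel yields /f/ → /fə/, /p/ → /pə/, /f/ → /fə/.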